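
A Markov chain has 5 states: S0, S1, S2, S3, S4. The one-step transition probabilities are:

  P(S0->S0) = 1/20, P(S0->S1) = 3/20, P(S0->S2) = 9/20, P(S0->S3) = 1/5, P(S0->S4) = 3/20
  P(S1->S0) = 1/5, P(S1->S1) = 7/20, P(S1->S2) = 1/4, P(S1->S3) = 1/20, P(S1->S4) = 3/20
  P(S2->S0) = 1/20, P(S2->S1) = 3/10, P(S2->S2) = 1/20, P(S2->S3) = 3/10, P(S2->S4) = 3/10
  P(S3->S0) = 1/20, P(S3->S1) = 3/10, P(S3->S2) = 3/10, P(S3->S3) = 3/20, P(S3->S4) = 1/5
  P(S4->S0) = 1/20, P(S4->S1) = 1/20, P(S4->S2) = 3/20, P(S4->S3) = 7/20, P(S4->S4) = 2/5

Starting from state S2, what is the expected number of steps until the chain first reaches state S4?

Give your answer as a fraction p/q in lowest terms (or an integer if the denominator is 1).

Answer: 89470/19853

Derivation:
Let h_i = expected steps to first reach S4 from state i.
Boundary: h_S4 = 0.
First-step equations for the other states:
  h_S0 = 1 + 1/20*h_S0 + 3/20*h_S1 + 9/20*h_S2 + 1/5*h_S3 + 3/20*h_S4
  h_S1 = 1 + 1/5*h_S0 + 7/20*h_S1 + 1/4*h_S2 + 1/20*h_S3 + 3/20*h_S4
  h_S2 = 1 + 1/20*h_S0 + 3/10*h_S1 + 1/20*h_S2 + 3/10*h_S3 + 3/10*h_S4
  h_S3 = 1 + 1/20*h_S0 + 3/10*h_S1 + 3/10*h_S2 + 3/20*h_S3 + 1/5*h_S4

Substituting h_S4 = 0 and rearranging gives the linear system (I - Q) h = 1:
  [19/20, -3/20, -9/20, -1/5] . (h_S0, h_S1, h_S2, h_S3) = 1
  [-1/5, 13/20, -1/4, -1/20] . (h_S0, h_S1, h_S2, h_S3) = 1
  [-1/20, -3/10, 19/20, -3/10] . (h_S0, h_S1, h_S2, h_S3) = 1
  [-1/20, -3/10, -3/10, 17/20] . (h_S0, h_S1, h_S2, h_S3) = 1

Solving yields:
  h_S0 = 100050/19853
  h_S1 = 103220/19853
  h_S2 = 89470/19853
  h_S3 = 97250/19853

Starting state is S2, so the expected hitting time is h_S2 = 89470/19853.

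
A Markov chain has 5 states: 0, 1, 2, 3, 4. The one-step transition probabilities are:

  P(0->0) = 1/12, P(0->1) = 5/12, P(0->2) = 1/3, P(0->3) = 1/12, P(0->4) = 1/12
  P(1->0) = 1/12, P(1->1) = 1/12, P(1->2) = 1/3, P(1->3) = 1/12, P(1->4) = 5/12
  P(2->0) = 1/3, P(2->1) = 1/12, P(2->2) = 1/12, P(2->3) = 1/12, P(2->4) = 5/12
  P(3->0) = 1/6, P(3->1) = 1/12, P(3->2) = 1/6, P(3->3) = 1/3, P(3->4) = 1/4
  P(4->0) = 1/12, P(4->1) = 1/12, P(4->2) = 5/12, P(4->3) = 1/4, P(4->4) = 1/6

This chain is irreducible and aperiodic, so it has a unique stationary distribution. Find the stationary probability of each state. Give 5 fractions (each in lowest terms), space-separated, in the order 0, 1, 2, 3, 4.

The stationary distribution satisfies pi = pi * P, i.e.:
  pi_0 = 1/12*pi_0 + 1/12*pi_1 + 1/3*pi_2 + 1/6*pi_3 + 1/12*pi_4
  pi_1 = 5/12*pi_0 + 1/12*pi_1 + 1/12*pi_2 + 1/12*pi_3 + 1/12*pi_4
  pi_2 = 1/3*pi_0 + 1/3*pi_1 + 1/12*pi_2 + 1/6*pi_3 + 5/12*pi_4
  pi_3 = 1/12*pi_0 + 1/12*pi_1 + 1/12*pi_2 + 1/3*pi_3 + 1/4*pi_4
  pi_4 = 1/12*pi_0 + 5/12*pi_1 + 5/12*pi_2 + 1/4*pi_3 + 1/6*pi_4
with normalization: pi_0 + pi_1 + pi_2 + pi_3 + pi_4 = 1.

Using the first 4 balance equations plus normalization, the linear system A*pi = b is:
  [-11/12, 1/12, 1/3, 1/6, 1/12] . pi = 0
  [5/12, -11/12, 1/12, 1/12, 1/12] . pi = 0
  [1/3, 1/3, -11/12, 1/6, 5/12] . pi = 0
  [1/12, 1/12, 1/12, -2/3, 1/4] . pi = 0
  [1, 1, 1, 1, 1] . pi = 1

Solving yields:
  pi_0 = 1369/8400
  pi_1 = 3469/25200
  pi_2 = 1649/6300
  pi_3 = 179/1050
  pi_4 = 187/700

Verification (pi * P):
  1369/8400*1/12 + 3469/25200*1/12 + 1649/6300*1/3 + 179/1050*1/6 + 187/700*1/12 = 1369/8400 = pi_0  (ok)
  1369/8400*5/12 + 3469/25200*1/12 + 1649/6300*1/12 + 179/1050*1/12 + 187/700*1/12 = 3469/25200 = pi_1  (ok)
  1369/8400*1/3 + 3469/25200*1/3 + 1649/6300*1/12 + 179/1050*1/6 + 187/700*5/12 = 1649/6300 = pi_2  (ok)
  1369/8400*1/12 + 3469/25200*1/12 + 1649/6300*1/12 + 179/1050*1/3 + 187/700*1/4 = 179/1050 = pi_3  (ok)
  1369/8400*1/12 + 3469/25200*5/12 + 1649/6300*5/12 + 179/1050*1/4 + 187/700*1/6 = 187/700 = pi_4  (ok)

Answer: 1369/8400 3469/25200 1649/6300 179/1050 187/700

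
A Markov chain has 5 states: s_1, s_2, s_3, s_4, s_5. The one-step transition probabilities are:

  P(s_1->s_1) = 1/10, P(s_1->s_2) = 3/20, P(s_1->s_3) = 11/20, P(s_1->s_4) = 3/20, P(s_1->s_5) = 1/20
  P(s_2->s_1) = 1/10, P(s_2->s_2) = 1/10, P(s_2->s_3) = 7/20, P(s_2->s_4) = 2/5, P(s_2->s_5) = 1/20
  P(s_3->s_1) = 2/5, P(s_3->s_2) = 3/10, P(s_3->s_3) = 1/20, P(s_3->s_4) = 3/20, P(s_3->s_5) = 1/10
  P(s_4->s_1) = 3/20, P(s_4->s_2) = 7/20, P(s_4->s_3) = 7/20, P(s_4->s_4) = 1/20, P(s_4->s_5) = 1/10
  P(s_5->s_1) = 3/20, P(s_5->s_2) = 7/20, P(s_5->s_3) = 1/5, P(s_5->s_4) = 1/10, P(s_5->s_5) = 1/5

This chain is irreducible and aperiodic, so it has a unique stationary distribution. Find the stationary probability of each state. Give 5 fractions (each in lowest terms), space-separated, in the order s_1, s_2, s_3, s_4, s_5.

Answer: 15686/78167 18470/78167 22675/78167 43645/234501 20363/234501

Derivation:
The stationary distribution satisfies pi = pi * P, i.e.:
  pi_s_1 = 1/10*pi_s_1 + 1/10*pi_s_2 + 2/5*pi_s_3 + 3/20*pi_s_4 + 3/20*pi_s_5
  pi_s_2 = 3/20*pi_s_1 + 1/10*pi_s_2 + 3/10*pi_s_3 + 7/20*pi_s_4 + 7/20*pi_s_5
  pi_s_3 = 11/20*pi_s_1 + 7/20*pi_s_2 + 1/20*pi_s_3 + 7/20*pi_s_4 + 1/5*pi_s_5
  pi_s_4 = 3/20*pi_s_1 + 2/5*pi_s_2 + 3/20*pi_s_3 + 1/20*pi_s_4 + 1/10*pi_s_5
  pi_s_5 = 1/20*pi_s_1 + 1/20*pi_s_2 + 1/10*pi_s_3 + 1/10*pi_s_4 + 1/5*pi_s_5
with normalization: pi_s_1 + pi_s_2 + pi_s_3 + pi_s_4 + pi_s_5 = 1.

Using the first 4 balance equations plus normalization, the linear system A*pi = b is:
  [-9/10, 1/10, 2/5, 3/20, 3/20] . pi = 0
  [3/20, -9/10, 3/10, 7/20, 7/20] . pi = 0
  [11/20, 7/20, -19/20, 7/20, 1/5] . pi = 0
  [3/20, 2/5, 3/20, -19/20, 1/10] . pi = 0
  [1, 1, 1, 1, 1] . pi = 1

Solving yields:
  pi_s_1 = 15686/78167
  pi_s_2 = 18470/78167
  pi_s_3 = 22675/78167
  pi_s_4 = 43645/234501
  pi_s_5 = 20363/234501

Verification (pi * P):
  15686/78167*1/10 + 18470/78167*1/10 + 22675/78167*2/5 + 43645/234501*3/20 + 20363/234501*3/20 = 15686/78167 = pi_s_1  (ok)
  15686/78167*3/20 + 18470/78167*1/10 + 22675/78167*3/10 + 43645/234501*7/20 + 20363/234501*7/20 = 18470/78167 = pi_s_2  (ok)
  15686/78167*11/20 + 18470/78167*7/20 + 22675/78167*1/20 + 43645/234501*7/20 + 20363/234501*1/5 = 22675/78167 = pi_s_3  (ok)
  15686/78167*3/20 + 18470/78167*2/5 + 22675/78167*3/20 + 43645/234501*1/20 + 20363/234501*1/10 = 43645/234501 = pi_s_4  (ok)
  15686/78167*1/20 + 18470/78167*1/20 + 22675/78167*1/10 + 43645/234501*1/10 + 20363/234501*1/5 = 20363/234501 = pi_s_5  (ok)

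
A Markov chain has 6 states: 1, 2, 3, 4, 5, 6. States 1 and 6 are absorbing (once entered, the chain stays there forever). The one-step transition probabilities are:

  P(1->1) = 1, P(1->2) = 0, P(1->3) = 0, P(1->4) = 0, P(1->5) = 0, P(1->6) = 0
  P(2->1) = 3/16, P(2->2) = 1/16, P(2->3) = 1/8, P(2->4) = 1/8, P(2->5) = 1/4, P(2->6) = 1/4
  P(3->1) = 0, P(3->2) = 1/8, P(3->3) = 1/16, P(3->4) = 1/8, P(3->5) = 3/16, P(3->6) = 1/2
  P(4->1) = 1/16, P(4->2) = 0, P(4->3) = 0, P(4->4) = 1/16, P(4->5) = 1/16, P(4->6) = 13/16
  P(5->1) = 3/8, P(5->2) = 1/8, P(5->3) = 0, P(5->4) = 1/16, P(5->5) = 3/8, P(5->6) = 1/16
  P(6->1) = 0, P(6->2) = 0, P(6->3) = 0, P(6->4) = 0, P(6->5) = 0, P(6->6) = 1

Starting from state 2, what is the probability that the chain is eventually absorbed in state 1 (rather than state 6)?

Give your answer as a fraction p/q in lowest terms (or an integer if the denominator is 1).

Let a_i = P(absorbed in 1 | start in state i).
Boundary conditions: a_1 = 1, a_6 = 0.
For each transient state i, a_i = sum_j P(i->j) * a_j:
  a_2 = 3/16*a_1 + 1/16*a_2 + 1/8*a_3 + 1/8*a_4 + 1/4*a_5 + 1/4*a_6
  a_3 = 0*a_1 + 1/8*a_2 + 1/16*a_3 + 1/8*a_4 + 3/16*a_5 + 1/2*a_6
  a_4 = 1/16*a_1 + 0*a_2 + 0*a_3 + 1/16*a_4 + 1/16*a_5 + 13/16*a_6
  a_5 = 3/8*a_1 + 1/8*a_2 + 0*a_3 + 1/16*a_4 + 3/8*a_5 + 1/16*a_6

Substituting a_1 = 1 and a_6 = 0, rearrange to (I - Q) a = r where r[i] = P(i -> 1):
  [15/16, -1/8, -1/8, -1/4] . (a_2, a_3, a_4, a_5) = 3/16
  [-1/8, 15/16, -1/8, -3/16] . (a_2, a_3, a_4, a_5) = 0
  [0, 0, 15/16, -1/16] . (a_2, a_3, a_4, a_5) = 1/16
  [-1/8, 0, -1/16, 5/8] . (a_2, a_3, a_4, a_5) = 3/8

Solving yields:
  a_2 = 13255/30881
  a_3 = 6539/30881
  a_4 = 3494/30881
  a_5 = 21529/30881

Starting state is 2, so the absorption probability is a_2 = 13255/30881.

Answer: 13255/30881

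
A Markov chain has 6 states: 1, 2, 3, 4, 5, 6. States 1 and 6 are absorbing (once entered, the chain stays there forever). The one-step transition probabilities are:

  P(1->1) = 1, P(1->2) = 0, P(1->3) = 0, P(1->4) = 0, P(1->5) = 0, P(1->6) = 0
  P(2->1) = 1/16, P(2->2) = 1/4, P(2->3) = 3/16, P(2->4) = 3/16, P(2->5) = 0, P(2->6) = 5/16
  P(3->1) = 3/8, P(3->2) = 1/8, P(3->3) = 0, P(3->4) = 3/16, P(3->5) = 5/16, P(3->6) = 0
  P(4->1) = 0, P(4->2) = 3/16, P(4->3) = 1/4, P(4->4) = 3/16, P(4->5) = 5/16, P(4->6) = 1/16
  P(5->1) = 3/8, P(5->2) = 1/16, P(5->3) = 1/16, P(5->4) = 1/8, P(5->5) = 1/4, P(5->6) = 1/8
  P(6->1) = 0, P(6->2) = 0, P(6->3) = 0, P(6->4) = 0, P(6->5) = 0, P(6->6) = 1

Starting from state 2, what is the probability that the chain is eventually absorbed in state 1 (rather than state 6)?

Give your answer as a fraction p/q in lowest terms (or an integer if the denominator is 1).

Answer: 8894/21033

Derivation:
Let a_i = P(absorbed in 1 | start in state i).
Boundary conditions: a_1 = 1, a_6 = 0.
For each transient state i, a_i = sum_j P(i->j) * a_j:
  a_2 = 1/16*a_1 + 1/4*a_2 + 3/16*a_3 + 3/16*a_4 + 0*a_5 + 5/16*a_6
  a_3 = 3/8*a_1 + 1/8*a_2 + 0*a_3 + 3/16*a_4 + 5/16*a_5 + 0*a_6
  a_4 = 0*a_1 + 3/16*a_2 + 1/4*a_3 + 3/16*a_4 + 5/16*a_5 + 1/16*a_6
  a_5 = 3/8*a_1 + 1/16*a_2 + 1/16*a_3 + 1/8*a_4 + 1/4*a_5 + 1/8*a_6

Substituting a_1 = 1 and a_6 = 0, rearrange to (I - Q) a = r where r[i] = P(i -> 1):
  [3/4, -3/16, -3/16, 0] . (a_2, a_3, a_4, a_5) = 1/16
  [-1/8, 1, -3/16, -5/16] . (a_2, a_3, a_4, a_5) = 3/8
  [-3/16, -1/4, 13/16, -5/16] . (a_2, a_3, a_4, a_5) = 0
  [-1/16, -1/16, -1/8, 3/4] . (a_2, a_3, a_4, a_5) = 3/8

Solving yields:
  a_2 = 8894/21033
  a_3 = 5318/7011
  a_4 = 12611/21033
  a_5 = 14689/21033

Starting state is 2, so the absorption probability is a_2 = 8894/21033.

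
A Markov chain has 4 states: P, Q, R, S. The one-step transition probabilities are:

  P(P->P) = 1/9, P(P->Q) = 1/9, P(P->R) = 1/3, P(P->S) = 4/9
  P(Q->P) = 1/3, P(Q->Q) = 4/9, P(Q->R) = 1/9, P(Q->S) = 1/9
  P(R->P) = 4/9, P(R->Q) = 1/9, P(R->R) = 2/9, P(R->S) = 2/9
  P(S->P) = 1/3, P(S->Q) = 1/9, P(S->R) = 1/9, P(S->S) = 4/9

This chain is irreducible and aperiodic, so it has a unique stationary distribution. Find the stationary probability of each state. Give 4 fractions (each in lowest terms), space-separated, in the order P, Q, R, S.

Answer: 25/86 1/6 17/86 89/258

Derivation:
The stationary distribution satisfies pi = pi * P, i.e.:
  pi_P = 1/9*pi_P + 1/3*pi_Q + 4/9*pi_R + 1/3*pi_S
  pi_Q = 1/9*pi_P + 4/9*pi_Q + 1/9*pi_R + 1/9*pi_S
  pi_R = 1/3*pi_P + 1/9*pi_Q + 2/9*pi_R + 1/9*pi_S
  pi_S = 4/9*pi_P + 1/9*pi_Q + 2/9*pi_R + 4/9*pi_S
with normalization: pi_P + pi_Q + pi_R + pi_S = 1.

Using the first 3 balance equations plus normalization, the linear system A*pi = b is:
  [-8/9, 1/3, 4/9, 1/3] . pi = 0
  [1/9, -5/9, 1/9, 1/9] . pi = 0
  [1/3, 1/9, -7/9, 1/9] . pi = 0
  [1, 1, 1, 1] . pi = 1

Solving yields:
  pi_P = 25/86
  pi_Q = 1/6
  pi_R = 17/86
  pi_S = 89/258

Verification (pi * P):
  25/86*1/9 + 1/6*1/3 + 17/86*4/9 + 89/258*1/3 = 25/86 = pi_P  (ok)
  25/86*1/9 + 1/6*4/9 + 17/86*1/9 + 89/258*1/9 = 1/6 = pi_Q  (ok)
  25/86*1/3 + 1/6*1/9 + 17/86*2/9 + 89/258*1/9 = 17/86 = pi_R  (ok)
  25/86*4/9 + 1/6*1/9 + 17/86*2/9 + 89/258*4/9 = 89/258 = pi_S  (ok)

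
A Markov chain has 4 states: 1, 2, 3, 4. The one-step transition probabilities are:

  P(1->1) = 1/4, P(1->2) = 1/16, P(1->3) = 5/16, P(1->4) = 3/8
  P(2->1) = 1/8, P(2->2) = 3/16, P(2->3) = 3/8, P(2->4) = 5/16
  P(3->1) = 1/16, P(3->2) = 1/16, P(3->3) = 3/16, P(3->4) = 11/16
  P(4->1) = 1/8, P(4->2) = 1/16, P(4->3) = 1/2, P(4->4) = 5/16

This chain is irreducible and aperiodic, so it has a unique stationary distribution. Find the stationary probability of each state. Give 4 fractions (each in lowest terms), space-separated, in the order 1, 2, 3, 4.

The stationary distribution satisfies pi = pi * P, i.e.:
  pi_1 = 1/4*pi_1 + 1/8*pi_2 + 1/16*pi_3 + 1/8*pi_4
  pi_2 = 1/16*pi_1 + 3/16*pi_2 + 1/16*pi_3 + 1/16*pi_4
  pi_3 = 5/16*pi_1 + 3/8*pi_2 + 3/16*pi_3 + 1/2*pi_4
  pi_4 = 3/8*pi_1 + 5/16*pi_2 + 11/16*pi_3 + 5/16*pi_4
with normalization: pi_1 + pi_2 + pi_3 + pi_4 = 1.

Using the first 3 balance equations plus normalization, the linear system A*pi = b is:
  [-3/4, 1/8, 1/16, 1/8] . pi = 0
  [1/16, -13/16, 1/16, 1/16] . pi = 0
  [5/16, 3/8, -13/16, 1/2] . pi = 0
  [1, 1, 1, 1] . pi = 1

Solving yields:
  pi_1 = 239/2037
  pi_2 = 1/14
  pi_3 = 104/291
  pi_4 = 1849/4074

Verification (pi * P):
  239/2037*1/4 + 1/14*1/8 + 104/291*1/16 + 1849/4074*1/8 = 239/2037 = pi_1  (ok)
  239/2037*1/16 + 1/14*3/16 + 104/291*1/16 + 1849/4074*1/16 = 1/14 = pi_2  (ok)
  239/2037*5/16 + 1/14*3/8 + 104/291*3/16 + 1849/4074*1/2 = 104/291 = pi_3  (ok)
  239/2037*3/8 + 1/14*5/16 + 104/291*11/16 + 1849/4074*5/16 = 1849/4074 = pi_4  (ok)

Answer: 239/2037 1/14 104/291 1849/4074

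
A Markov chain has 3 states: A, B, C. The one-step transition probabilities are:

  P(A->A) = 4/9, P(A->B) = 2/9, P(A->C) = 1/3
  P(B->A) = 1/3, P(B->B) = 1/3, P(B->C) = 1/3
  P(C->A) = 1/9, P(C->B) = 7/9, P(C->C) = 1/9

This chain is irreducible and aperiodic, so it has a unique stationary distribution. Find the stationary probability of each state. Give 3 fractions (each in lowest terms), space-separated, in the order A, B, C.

The stationary distribution satisfies pi = pi * P, i.e.:
  pi_A = 4/9*pi_A + 1/3*pi_B + 1/9*pi_C
  pi_B = 2/9*pi_A + 1/3*pi_B + 7/9*pi_C
  pi_C = 1/3*pi_A + 1/3*pi_B + 1/9*pi_C
with normalization: pi_A + pi_B + pi_C = 1.

Using the first 2 balance equations plus normalization, the linear system A*pi = b is:
  [-5/9, 1/3, 1/9] . pi = 0
  [2/9, -2/3, 7/9] . pi = 0
  [1, 1, 1] . pi = 1

Solving yields:
  pi_A = 27/88
  pi_B = 37/88
  pi_C = 3/11

Verification (pi * P):
  27/88*4/9 + 37/88*1/3 + 3/11*1/9 = 27/88 = pi_A  (ok)
  27/88*2/9 + 37/88*1/3 + 3/11*7/9 = 37/88 = pi_B  (ok)
  27/88*1/3 + 37/88*1/3 + 3/11*1/9 = 3/11 = pi_C  (ok)

Answer: 27/88 37/88 3/11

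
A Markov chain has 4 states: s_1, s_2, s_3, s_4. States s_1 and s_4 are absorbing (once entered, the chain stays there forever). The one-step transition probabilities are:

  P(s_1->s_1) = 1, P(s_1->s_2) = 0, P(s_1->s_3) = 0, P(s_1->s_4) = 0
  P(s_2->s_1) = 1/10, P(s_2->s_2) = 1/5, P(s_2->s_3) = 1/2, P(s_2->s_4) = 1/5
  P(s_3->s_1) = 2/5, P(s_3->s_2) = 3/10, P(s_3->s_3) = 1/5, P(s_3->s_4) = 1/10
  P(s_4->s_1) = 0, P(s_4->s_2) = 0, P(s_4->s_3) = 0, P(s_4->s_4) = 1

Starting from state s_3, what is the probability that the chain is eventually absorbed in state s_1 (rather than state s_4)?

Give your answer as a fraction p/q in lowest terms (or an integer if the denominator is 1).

Answer: 5/7

Derivation:
Let a_i = P(absorbed in s_1 | start in state i).
Boundary conditions: a_s_1 = 1, a_s_4 = 0.
For each transient state i, a_i = sum_j P(i->j) * a_j:
  a_s_2 = 1/10*a_s_1 + 1/5*a_s_2 + 1/2*a_s_3 + 1/5*a_s_4
  a_s_3 = 2/5*a_s_1 + 3/10*a_s_2 + 1/5*a_s_3 + 1/10*a_s_4

Substituting a_s_1 = 1 and a_s_4 = 0, rearrange to (I - Q) a = r where r[i] = P(i -> s_1):
  [4/5, -1/2] . (a_s_2, a_s_3) = 1/10
  [-3/10, 4/5] . (a_s_2, a_s_3) = 2/5

Solving yields:
  a_s_2 = 4/7
  a_s_3 = 5/7

Starting state is s_3, so the absorption probability is a_s_3 = 5/7.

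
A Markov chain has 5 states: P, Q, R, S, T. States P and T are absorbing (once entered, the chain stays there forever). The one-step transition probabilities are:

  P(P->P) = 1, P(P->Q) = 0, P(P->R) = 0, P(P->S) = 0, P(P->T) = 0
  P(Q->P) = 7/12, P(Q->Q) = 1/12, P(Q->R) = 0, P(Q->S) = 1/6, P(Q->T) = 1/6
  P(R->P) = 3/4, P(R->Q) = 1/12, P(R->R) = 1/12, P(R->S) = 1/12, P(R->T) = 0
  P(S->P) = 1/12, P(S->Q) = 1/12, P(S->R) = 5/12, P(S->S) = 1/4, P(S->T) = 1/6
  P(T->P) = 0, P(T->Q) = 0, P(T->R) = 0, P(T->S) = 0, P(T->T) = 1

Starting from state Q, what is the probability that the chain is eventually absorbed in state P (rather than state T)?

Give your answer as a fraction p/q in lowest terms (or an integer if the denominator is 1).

Answer: 385/501

Derivation:
Let a_i = P(absorbed in P | start in state i).
Boundary conditions: a_P = 1, a_T = 0.
For each transient state i, a_i = sum_j P(i->j) * a_j:
  a_Q = 7/12*a_P + 1/12*a_Q + 0*a_R + 1/6*a_S + 1/6*a_T
  a_R = 3/4*a_P + 1/12*a_Q + 1/12*a_R + 1/12*a_S + 0*a_T
  a_S = 1/12*a_P + 1/12*a_Q + 5/12*a_R + 1/4*a_S + 1/6*a_T

Substituting a_P = 1 and a_T = 0, rearrange to (I - Q) a = r where r[i] = P(i -> P):
  [11/12, 0, -1/6] . (a_Q, a_R, a_S) = 7/12
  [-1/12, 11/12, -1/12] . (a_Q, a_R, a_S) = 3/4
  [-1/12, -5/12, 3/4] . (a_Q, a_R, a_S) = 1/12

Solving yields:
  a_Q = 385/501
  a_R = 478/501
  a_S = 364/501

Starting state is Q, so the absorption probability is a_Q = 385/501.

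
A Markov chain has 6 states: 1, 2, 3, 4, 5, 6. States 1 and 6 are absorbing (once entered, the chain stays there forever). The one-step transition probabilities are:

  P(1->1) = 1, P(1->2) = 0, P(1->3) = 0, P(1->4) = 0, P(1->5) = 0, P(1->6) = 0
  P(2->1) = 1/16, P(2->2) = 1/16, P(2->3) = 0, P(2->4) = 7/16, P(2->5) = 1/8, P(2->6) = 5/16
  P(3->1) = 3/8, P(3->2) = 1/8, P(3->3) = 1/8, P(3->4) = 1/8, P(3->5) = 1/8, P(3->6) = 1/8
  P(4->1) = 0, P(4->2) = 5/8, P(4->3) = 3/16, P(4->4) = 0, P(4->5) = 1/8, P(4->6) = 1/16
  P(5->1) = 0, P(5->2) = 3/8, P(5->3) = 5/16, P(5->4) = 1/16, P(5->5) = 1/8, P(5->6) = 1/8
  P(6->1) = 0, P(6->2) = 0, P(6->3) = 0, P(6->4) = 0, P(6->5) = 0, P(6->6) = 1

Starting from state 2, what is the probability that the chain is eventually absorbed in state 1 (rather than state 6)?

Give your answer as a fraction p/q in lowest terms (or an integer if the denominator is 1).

Let a_i = P(absorbed in 1 | start in state i).
Boundary conditions: a_1 = 1, a_6 = 0.
For each transient state i, a_i = sum_j P(i->j) * a_j:
  a_2 = 1/16*a_1 + 1/16*a_2 + 0*a_3 + 7/16*a_4 + 1/8*a_5 + 5/16*a_6
  a_3 = 3/8*a_1 + 1/8*a_2 + 1/8*a_3 + 1/8*a_4 + 1/8*a_5 + 1/8*a_6
  a_4 = 0*a_1 + 5/8*a_2 + 3/16*a_3 + 0*a_4 + 1/8*a_5 + 1/16*a_6
  a_5 = 0*a_1 + 3/8*a_2 + 5/16*a_3 + 1/16*a_4 + 1/8*a_5 + 1/8*a_6

Substituting a_1 = 1 and a_6 = 0, rearrange to (I - Q) a = r where r[i] = P(i -> 1):
  [15/16, 0, -7/16, -1/8] . (a_2, a_3, a_4, a_5) = 1/16
  [-1/8, 7/8, -1/8, -1/8] . (a_2, a_3, a_4, a_5) = 3/8
  [-5/8, -3/16, 1, -1/8] . (a_2, a_3, a_4, a_5) = 0
  [-3/8, -5/16, -1/16, 7/8] . (a_2, a_3, a_4, a_5) = 0

Solving yields:
  a_2 = 3009/11983
  a_3 = 6642/11983
  a_4 = 3616/11983
  a_5 = 3920/11983

Starting state is 2, so the absorption probability is a_2 = 3009/11983.

Answer: 3009/11983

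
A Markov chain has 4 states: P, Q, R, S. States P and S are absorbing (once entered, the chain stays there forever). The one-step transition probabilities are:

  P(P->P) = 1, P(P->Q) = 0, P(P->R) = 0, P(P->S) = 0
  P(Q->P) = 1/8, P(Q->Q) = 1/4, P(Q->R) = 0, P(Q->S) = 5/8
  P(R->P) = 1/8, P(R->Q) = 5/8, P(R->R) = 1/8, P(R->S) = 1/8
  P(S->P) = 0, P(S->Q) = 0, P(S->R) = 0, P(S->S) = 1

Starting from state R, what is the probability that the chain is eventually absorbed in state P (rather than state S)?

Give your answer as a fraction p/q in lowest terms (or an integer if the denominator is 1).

Answer: 11/42

Derivation:
Let a_i = P(absorbed in P | start in state i).
Boundary conditions: a_P = 1, a_S = 0.
For each transient state i, a_i = sum_j P(i->j) * a_j:
  a_Q = 1/8*a_P + 1/4*a_Q + 0*a_R + 5/8*a_S
  a_R = 1/8*a_P + 5/8*a_Q + 1/8*a_R + 1/8*a_S

Substituting a_P = 1 and a_S = 0, rearrange to (I - Q) a = r where r[i] = P(i -> P):
  [3/4, 0] . (a_Q, a_R) = 1/8
  [-5/8, 7/8] . (a_Q, a_R) = 1/8

Solving yields:
  a_Q = 1/6
  a_R = 11/42

Starting state is R, so the absorption probability is a_R = 11/42.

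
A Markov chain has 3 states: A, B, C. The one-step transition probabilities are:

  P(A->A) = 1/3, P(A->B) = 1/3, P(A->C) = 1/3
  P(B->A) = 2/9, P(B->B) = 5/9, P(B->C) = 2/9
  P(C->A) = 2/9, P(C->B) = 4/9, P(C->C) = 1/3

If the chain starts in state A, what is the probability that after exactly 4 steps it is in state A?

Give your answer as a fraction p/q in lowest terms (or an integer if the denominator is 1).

Answer: 547/2187

Derivation:
Computing P^4 by repeated multiplication:
P^1 =
  A: [1/3, 1/3, 1/3]
  B: [2/9, 5/9, 2/9]
  C: [2/9, 4/9, 1/3]
P^2 =
  A: [7/27, 4/9, 8/27]
  B: [20/81, 13/27, 22/81]
  C: [20/81, 38/81, 23/81]
P^3 =
  A: [61/243, 113/243, 23/81]
  B: [182/729, 343/729, 68/243]
  C: [182/729, 38/81, 205/729]
P^4 =
  A: [547/2187, 1024/2187, 616/2187]
  B: [1640/6561, 3077/6561, 1844/6561]
  C: [1640/6561, 3076/6561, 205/729]

(P^4)[A -> A] = 547/2187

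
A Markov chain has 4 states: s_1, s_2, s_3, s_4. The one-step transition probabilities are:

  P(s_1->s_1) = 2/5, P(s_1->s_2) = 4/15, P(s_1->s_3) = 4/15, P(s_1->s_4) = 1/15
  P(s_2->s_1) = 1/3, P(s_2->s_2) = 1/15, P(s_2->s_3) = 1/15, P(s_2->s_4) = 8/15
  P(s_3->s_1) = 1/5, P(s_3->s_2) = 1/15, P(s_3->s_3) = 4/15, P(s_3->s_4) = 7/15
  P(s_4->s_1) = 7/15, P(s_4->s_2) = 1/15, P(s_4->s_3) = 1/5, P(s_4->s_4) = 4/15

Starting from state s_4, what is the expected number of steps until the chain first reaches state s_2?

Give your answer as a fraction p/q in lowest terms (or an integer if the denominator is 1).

Let h_i = expected steps to first reach s_2 from state i.
Boundary: h_s_2 = 0.
First-step equations for the other states:
  h_s_1 = 1 + 2/5*h_s_1 + 4/15*h_s_2 + 4/15*h_s_3 + 1/15*h_s_4
  h_s_3 = 1 + 1/5*h_s_1 + 1/15*h_s_2 + 4/15*h_s_3 + 7/15*h_s_4
  h_s_4 = 1 + 7/15*h_s_1 + 1/15*h_s_2 + 1/5*h_s_3 + 4/15*h_s_4

Substituting h_s_2 = 0 and rearranging gives the linear system (I - Q) h = 1:
  [3/5, -4/15, -1/15] . (h_s_1, h_s_3, h_s_4) = 1
  [-1/5, 11/15, -7/15] . (h_s_1, h_s_3, h_s_4) = 1
  [-7/15, -1/5, 11/15] . (h_s_1, h_s_3, h_s_4) = 1

Solving yields:
  h_s_1 = 155/27
  h_s_3 = 200/27
  h_s_4 = 190/27

Starting state is s_4, so the expected hitting time is h_s_4 = 190/27.

Answer: 190/27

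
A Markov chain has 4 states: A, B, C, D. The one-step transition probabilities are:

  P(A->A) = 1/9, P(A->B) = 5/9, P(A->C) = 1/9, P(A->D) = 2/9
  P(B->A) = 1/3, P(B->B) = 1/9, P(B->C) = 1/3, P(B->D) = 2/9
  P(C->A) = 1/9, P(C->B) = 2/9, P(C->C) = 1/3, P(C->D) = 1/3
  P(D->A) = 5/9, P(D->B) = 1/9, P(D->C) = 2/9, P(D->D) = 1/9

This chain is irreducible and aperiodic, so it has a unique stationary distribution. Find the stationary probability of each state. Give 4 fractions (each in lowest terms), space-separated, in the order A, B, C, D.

Answer: 259/965 249/965 48/193 217/965

Derivation:
The stationary distribution satisfies pi = pi * P, i.e.:
  pi_A = 1/9*pi_A + 1/3*pi_B + 1/9*pi_C + 5/9*pi_D
  pi_B = 5/9*pi_A + 1/9*pi_B + 2/9*pi_C + 1/9*pi_D
  pi_C = 1/9*pi_A + 1/3*pi_B + 1/3*pi_C + 2/9*pi_D
  pi_D = 2/9*pi_A + 2/9*pi_B + 1/3*pi_C + 1/9*pi_D
with normalization: pi_A + pi_B + pi_C + pi_D = 1.

Using the first 3 balance equations plus normalization, the linear system A*pi = b is:
  [-8/9, 1/3, 1/9, 5/9] . pi = 0
  [5/9, -8/9, 2/9, 1/9] . pi = 0
  [1/9, 1/3, -2/3, 2/9] . pi = 0
  [1, 1, 1, 1] . pi = 1

Solving yields:
  pi_A = 259/965
  pi_B = 249/965
  pi_C = 48/193
  pi_D = 217/965

Verification (pi * P):
  259/965*1/9 + 249/965*1/3 + 48/193*1/9 + 217/965*5/9 = 259/965 = pi_A  (ok)
  259/965*5/9 + 249/965*1/9 + 48/193*2/9 + 217/965*1/9 = 249/965 = pi_B  (ok)
  259/965*1/9 + 249/965*1/3 + 48/193*1/3 + 217/965*2/9 = 48/193 = pi_C  (ok)
  259/965*2/9 + 249/965*2/9 + 48/193*1/3 + 217/965*1/9 = 217/965 = pi_D  (ok)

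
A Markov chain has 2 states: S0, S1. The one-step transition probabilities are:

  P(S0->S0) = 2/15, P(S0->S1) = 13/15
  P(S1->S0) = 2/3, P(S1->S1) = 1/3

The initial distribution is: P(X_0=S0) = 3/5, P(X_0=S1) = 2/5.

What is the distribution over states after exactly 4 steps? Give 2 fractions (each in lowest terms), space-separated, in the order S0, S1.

Propagating the distribution step by step (d_{t+1} = d_t * P):
d_0 = (S0=3/5, S1=2/5)
  d_1[S0] = 3/5*2/15 + 2/5*2/3 = 26/75
  d_1[S1] = 3/5*13/15 + 2/5*1/3 = 49/75
d_1 = (S0=26/75, S1=49/75)
  d_2[S0] = 26/75*2/15 + 49/75*2/3 = 542/1125
  d_2[S1] = 26/75*13/15 + 49/75*1/3 = 583/1125
d_2 = (S0=542/1125, S1=583/1125)
  d_3[S0] = 542/1125*2/15 + 583/1125*2/3 = 6914/16875
  d_3[S1] = 542/1125*13/15 + 583/1125*1/3 = 9961/16875
d_3 = (S0=6914/16875, S1=9961/16875)
  d_4[S0] = 6914/16875*2/15 + 9961/16875*2/3 = 113438/253125
  d_4[S1] = 6914/16875*13/15 + 9961/16875*1/3 = 139687/253125
d_4 = (S0=113438/253125, S1=139687/253125)

Answer: 113438/253125 139687/253125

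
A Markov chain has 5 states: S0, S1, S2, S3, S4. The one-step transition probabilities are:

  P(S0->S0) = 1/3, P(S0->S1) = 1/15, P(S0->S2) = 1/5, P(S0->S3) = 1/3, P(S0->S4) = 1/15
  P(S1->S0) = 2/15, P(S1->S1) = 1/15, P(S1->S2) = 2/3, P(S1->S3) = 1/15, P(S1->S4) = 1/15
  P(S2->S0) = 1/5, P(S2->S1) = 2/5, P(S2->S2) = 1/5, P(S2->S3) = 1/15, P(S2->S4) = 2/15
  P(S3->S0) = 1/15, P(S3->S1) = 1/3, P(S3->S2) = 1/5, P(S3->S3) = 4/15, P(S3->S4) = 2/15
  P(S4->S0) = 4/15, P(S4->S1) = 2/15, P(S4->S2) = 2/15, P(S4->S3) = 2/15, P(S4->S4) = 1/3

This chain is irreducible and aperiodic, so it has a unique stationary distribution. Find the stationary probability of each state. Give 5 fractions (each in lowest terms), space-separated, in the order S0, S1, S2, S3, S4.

Answer: 1268/6353 1370/6353 1854/6353 1022/6353 839/6353

Derivation:
The stationary distribution satisfies pi = pi * P, i.e.:
  pi_S0 = 1/3*pi_S0 + 2/15*pi_S1 + 1/5*pi_S2 + 1/15*pi_S3 + 4/15*pi_S4
  pi_S1 = 1/15*pi_S0 + 1/15*pi_S1 + 2/5*pi_S2 + 1/3*pi_S3 + 2/15*pi_S4
  pi_S2 = 1/5*pi_S0 + 2/3*pi_S1 + 1/5*pi_S2 + 1/5*pi_S3 + 2/15*pi_S4
  pi_S3 = 1/3*pi_S0 + 1/15*pi_S1 + 1/15*pi_S2 + 4/15*pi_S3 + 2/15*pi_S4
  pi_S4 = 1/15*pi_S0 + 1/15*pi_S1 + 2/15*pi_S2 + 2/15*pi_S3 + 1/3*pi_S4
with normalization: pi_S0 + pi_S1 + pi_S2 + pi_S3 + pi_S4 = 1.

Using the first 4 balance equations plus normalization, the linear system A*pi = b is:
  [-2/3, 2/15, 1/5, 1/15, 4/15] . pi = 0
  [1/15, -14/15, 2/5, 1/3, 2/15] . pi = 0
  [1/5, 2/3, -4/5, 1/5, 2/15] . pi = 0
  [1/3, 1/15, 1/15, -11/15, 2/15] . pi = 0
  [1, 1, 1, 1, 1] . pi = 1

Solving yields:
  pi_S0 = 1268/6353
  pi_S1 = 1370/6353
  pi_S2 = 1854/6353
  pi_S3 = 1022/6353
  pi_S4 = 839/6353

Verification (pi * P):
  1268/6353*1/3 + 1370/6353*2/15 + 1854/6353*1/5 + 1022/6353*1/15 + 839/6353*4/15 = 1268/6353 = pi_S0  (ok)
  1268/6353*1/15 + 1370/6353*1/15 + 1854/6353*2/5 + 1022/6353*1/3 + 839/6353*2/15 = 1370/6353 = pi_S1  (ok)
  1268/6353*1/5 + 1370/6353*2/3 + 1854/6353*1/5 + 1022/6353*1/5 + 839/6353*2/15 = 1854/6353 = pi_S2  (ok)
  1268/6353*1/3 + 1370/6353*1/15 + 1854/6353*1/15 + 1022/6353*4/15 + 839/6353*2/15 = 1022/6353 = pi_S3  (ok)
  1268/6353*1/15 + 1370/6353*1/15 + 1854/6353*2/15 + 1022/6353*2/15 + 839/6353*1/3 = 839/6353 = pi_S4  (ok)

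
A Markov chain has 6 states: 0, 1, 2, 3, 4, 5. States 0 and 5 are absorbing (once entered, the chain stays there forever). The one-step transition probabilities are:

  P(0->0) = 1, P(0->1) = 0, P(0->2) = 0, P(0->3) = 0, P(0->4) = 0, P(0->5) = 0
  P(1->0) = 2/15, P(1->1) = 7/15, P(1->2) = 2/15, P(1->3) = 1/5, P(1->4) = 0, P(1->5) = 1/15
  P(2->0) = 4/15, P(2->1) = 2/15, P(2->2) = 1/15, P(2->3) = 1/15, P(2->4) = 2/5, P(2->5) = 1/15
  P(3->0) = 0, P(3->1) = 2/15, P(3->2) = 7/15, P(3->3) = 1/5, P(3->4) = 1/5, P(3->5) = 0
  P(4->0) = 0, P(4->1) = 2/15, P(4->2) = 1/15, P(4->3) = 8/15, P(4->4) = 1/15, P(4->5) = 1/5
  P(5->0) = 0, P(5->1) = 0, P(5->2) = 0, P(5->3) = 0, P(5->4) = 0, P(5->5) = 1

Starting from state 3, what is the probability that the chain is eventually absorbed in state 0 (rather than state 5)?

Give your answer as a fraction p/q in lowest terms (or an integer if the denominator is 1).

Let a_i = P(absorbed in 0 | start in state i).
Boundary conditions: a_0 = 1, a_5 = 0.
For each transient state i, a_i = sum_j P(i->j) * a_j:
  a_1 = 2/15*a_0 + 7/15*a_1 + 2/15*a_2 + 1/5*a_3 + 0*a_4 + 1/15*a_5
  a_2 = 4/15*a_0 + 2/15*a_1 + 1/15*a_2 + 1/15*a_3 + 2/5*a_4 + 1/15*a_5
  a_3 = 0*a_0 + 2/15*a_1 + 7/15*a_2 + 1/5*a_3 + 1/5*a_4 + 0*a_5
  a_4 = 0*a_0 + 2/15*a_1 + 1/15*a_2 + 8/15*a_3 + 1/15*a_4 + 1/5*a_5

Substituting a_0 = 1 and a_5 = 0, rearrange to (I - Q) a = r where r[i] = P(i -> 0):
  [8/15, -2/15, -1/5, 0] . (a_1, a_2, a_3, a_4) = 2/15
  [-2/15, 14/15, -1/15, -2/5] . (a_1, a_2, a_3, a_4) = 4/15
  [-2/15, -7/15, 4/5, -1/5] . (a_1, a_2, a_3, a_4) = 0
  [-2/15, -1/15, -8/15, 14/15] . (a_1, a_2, a_3, a_4) = 0

Solving yields:
  a_1 = 2689/4341
  a_2 = 2662/4341
  a_3 = 834/1447
  a_4 = 668/1447

Starting state is 3, so the absorption probability is a_3 = 834/1447.

Answer: 834/1447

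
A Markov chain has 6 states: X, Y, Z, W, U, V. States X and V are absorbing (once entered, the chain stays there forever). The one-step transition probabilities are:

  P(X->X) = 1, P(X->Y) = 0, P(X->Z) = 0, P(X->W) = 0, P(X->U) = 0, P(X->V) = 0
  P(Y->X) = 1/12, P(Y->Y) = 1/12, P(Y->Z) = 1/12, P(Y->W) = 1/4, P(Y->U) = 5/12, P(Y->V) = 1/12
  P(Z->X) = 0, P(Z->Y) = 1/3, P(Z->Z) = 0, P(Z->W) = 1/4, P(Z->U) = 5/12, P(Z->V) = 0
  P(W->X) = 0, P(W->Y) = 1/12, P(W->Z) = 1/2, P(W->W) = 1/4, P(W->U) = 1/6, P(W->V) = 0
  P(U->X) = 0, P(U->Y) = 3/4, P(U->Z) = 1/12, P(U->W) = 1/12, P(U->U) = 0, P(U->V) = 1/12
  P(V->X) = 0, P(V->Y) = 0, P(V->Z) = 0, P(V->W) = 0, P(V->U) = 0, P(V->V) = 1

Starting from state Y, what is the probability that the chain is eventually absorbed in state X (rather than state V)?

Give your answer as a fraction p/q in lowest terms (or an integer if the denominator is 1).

Answer: 25/67

Derivation:
Let a_i = P(absorbed in X | start in state i).
Boundary conditions: a_X = 1, a_V = 0.
For each transient state i, a_i = sum_j P(i->j) * a_j:
  a_Y = 1/12*a_X + 1/12*a_Y + 1/12*a_Z + 1/4*a_W + 5/12*a_U + 1/12*a_V
  a_Z = 0*a_X + 1/3*a_Y + 0*a_Z + 1/4*a_W + 5/12*a_U + 0*a_V
  a_W = 0*a_X + 1/12*a_Y + 1/2*a_Z + 1/4*a_W + 1/6*a_U + 0*a_V
  a_U = 0*a_X + 3/4*a_Y + 1/12*a_Z + 1/12*a_W + 0*a_U + 1/12*a_V

Substituting a_X = 1 and a_V = 0, rearrange to (I - Q) a = r where r[i] = P(i -> X):
  [11/12, -1/12, -1/4, -5/12] . (a_Y, a_Z, a_W, a_U) = 1/12
  [-1/3, 1, -1/4, -5/12] . (a_Y, a_Z, a_W, a_U) = 0
  [-1/12, -1/2, 3/4, -1/6] . (a_Y, a_Z, a_W, a_U) = 0
  [-3/4, -1/12, -1/12, 1] . (a_Y, a_Z, a_W, a_U) = 0

Solving yields:
  a_Y = 25/67
  a_Z = 308/871
  a_W = 307/871
  a_U = 295/871

Starting state is Y, so the absorption probability is a_Y = 25/67.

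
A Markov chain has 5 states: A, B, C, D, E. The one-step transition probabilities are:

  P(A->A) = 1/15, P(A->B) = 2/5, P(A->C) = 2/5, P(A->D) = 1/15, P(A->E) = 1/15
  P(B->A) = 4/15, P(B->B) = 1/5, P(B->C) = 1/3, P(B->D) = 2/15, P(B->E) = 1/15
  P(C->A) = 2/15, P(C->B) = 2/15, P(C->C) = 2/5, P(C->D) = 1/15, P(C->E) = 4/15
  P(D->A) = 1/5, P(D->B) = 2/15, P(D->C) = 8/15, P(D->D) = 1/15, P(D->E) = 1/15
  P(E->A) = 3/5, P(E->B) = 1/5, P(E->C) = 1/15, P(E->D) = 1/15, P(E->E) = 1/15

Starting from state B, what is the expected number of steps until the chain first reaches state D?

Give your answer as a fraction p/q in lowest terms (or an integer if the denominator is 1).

Answer: 60165/5252

Derivation:
Let h_i = expected steps to first reach D from state i.
Boundary: h_D = 0.
First-step equations for the other states:
  h_A = 1 + 1/15*h_A + 2/5*h_B + 2/5*h_C + 1/15*h_D + 1/15*h_E
  h_B = 1 + 4/15*h_A + 1/5*h_B + 1/3*h_C + 2/15*h_D + 1/15*h_E
  h_C = 1 + 2/15*h_A + 2/15*h_B + 2/5*h_C + 1/15*h_D + 4/15*h_E
  h_E = 1 + 3/5*h_A + 1/5*h_B + 1/15*h_C + 1/15*h_D + 1/15*h_E

Substituting h_D = 0 and rearranging gives the linear system (I - Q) h = 1:
  [14/15, -2/5, -2/5, -1/15] . (h_A, h_B, h_C, h_E) = 1
  [-4/15, 4/5, -1/3, -1/15] . (h_A, h_B, h_C, h_E) = 1
  [-2/15, -2/15, 3/5, -4/15] . (h_A, h_B, h_C, h_E) = 1
  [-3/5, -1/5, -1/15, 14/15] . (h_A, h_B, h_C, h_E) = 1

Solving yields:
  h_A = 4905/404
  h_B = 60165/5252
  h_C = 16200/1313
  h_E = 16035/1313

Starting state is B, so the expected hitting time is h_B = 60165/5252.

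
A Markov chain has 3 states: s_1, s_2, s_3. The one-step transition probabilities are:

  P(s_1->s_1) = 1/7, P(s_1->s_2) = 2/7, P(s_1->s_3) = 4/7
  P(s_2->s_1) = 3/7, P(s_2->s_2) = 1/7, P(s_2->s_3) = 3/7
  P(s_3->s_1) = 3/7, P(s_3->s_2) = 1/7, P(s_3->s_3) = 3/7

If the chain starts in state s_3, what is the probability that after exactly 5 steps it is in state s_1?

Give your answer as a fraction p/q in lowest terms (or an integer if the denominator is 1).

Computing P^5 by repeated multiplication:
P^1 =
  s_1: [1/7, 2/7, 4/7]
  s_2: [3/7, 1/7, 3/7]
  s_3: [3/7, 1/7, 3/7]
P^2 =
  s_1: [19/49, 8/49, 22/49]
  s_2: [15/49, 10/49, 24/49]
  s_3: [15/49, 10/49, 24/49]
P^3 =
  s_1: [109/343, 68/343, 166/343]
  s_2: [117/343, 64/343, 162/343]
  s_3: [117/343, 64/343, 162/343]
P^4 =
  s_1: [811/2401, 452/2401, 1138/2401]
  s_2: [795/2401, 460/2401, 1146/2401]
  s_3: [795/2401, 460/2401, 1146/2401]
P^5 =
  s_1: [5581/16807, 3212/16807, 8014/16807]
  s_2: [5613/16807, 3196/16807, 7998/16807]
  s_3: [5613/16807, 3196/16807, 7998/16807]

(P^5)[s_3 -> s_1] = 5613/16807

Answer: 5613/16807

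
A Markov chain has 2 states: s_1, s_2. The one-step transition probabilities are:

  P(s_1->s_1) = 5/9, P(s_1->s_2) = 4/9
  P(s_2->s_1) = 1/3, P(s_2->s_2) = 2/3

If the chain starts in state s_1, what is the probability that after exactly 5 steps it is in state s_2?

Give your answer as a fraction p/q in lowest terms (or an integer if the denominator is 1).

Answer: 33724/59049

Derivation:
Computing P^5 by repeated multiplication:
P^1 =
  s_1: [5/9, 4/9]
  s_2: [1/3, 2/3]
P^2 =
  s_1: [37/81, 44/81]
  s_2: [11/27, 16/27]
P^3 =
  s_1: [317/729, 412/729]
  s_2: [103/243, 140/243]
P^4 =
  s_1: [2821/6561, 3740/6561]
  s_2: [935/2187, 1252/2187]
P^5 =
  s_1: [25325/59049, 33724/59049]
  s_2: [8431/19683, 11252/19683]

(P^5)[s_1 -> s_2] = 33724/59049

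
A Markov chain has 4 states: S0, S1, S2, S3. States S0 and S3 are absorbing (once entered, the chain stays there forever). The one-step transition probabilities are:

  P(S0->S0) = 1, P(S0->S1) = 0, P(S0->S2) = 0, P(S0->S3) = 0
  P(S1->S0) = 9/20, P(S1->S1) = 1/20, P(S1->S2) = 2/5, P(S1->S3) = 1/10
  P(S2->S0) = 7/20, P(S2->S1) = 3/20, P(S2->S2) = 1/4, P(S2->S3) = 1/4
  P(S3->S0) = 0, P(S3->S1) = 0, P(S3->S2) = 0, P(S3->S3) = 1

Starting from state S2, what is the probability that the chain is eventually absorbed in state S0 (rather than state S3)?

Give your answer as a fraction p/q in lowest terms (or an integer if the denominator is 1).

Answer: 160/261

Derivation:
Let a_i = P(absorbed in S0 | start in state i).
Boundary conditions: a_S0 = 1, a_S3 = 0.
For each transient state i, a_i = sum_j P(i->j) * a_j:
  a_S1 = 9/20*a_S0 + 1/20*a_S1 + 2/5*a_S2 + 1/10*a_S3
  a_S2 = 7/20*a_S0 + 3/20*a_S1 + 1/4*a_S2 + 1/4*a_S3

Substituting a_S0 = 1 and a_S3 = 0, rearrange to (I - Q) a = r where r[i] = P(i -> S0):
  [19/20, -2/5] . (a_S1, a_S2) = 9/20
  [-3/20, 3/4] . (a_S1, a_S2) = 7/20

Solving yields:
  a_S1 = 191/261
  a_S2 = 160/261

Starting state is S2, so the absorption probability is a_S2 = 160/261.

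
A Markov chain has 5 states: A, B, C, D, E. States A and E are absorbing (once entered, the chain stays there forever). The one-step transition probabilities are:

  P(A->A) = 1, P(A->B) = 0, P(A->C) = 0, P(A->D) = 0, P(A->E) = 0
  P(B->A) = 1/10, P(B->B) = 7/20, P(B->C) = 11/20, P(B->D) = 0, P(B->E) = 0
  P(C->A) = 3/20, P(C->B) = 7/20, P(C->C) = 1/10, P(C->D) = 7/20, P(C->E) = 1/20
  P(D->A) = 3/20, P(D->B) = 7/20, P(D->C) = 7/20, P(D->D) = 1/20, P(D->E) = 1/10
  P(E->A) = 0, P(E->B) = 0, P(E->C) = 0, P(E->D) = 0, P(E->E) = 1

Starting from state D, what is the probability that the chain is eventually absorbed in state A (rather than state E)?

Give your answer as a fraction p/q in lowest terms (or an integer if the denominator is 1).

Answer: 1325/1807

Derivation:
Let a_i = P(absorbed in A | start in state i).
Boundary conditions: a_A = 1, a_E = 0.
For each transient state i, a_i = sum_j P(i->j) * a_j:
  a_B = 1/10*a_A + 7/20*a_B + 11/20*a_C + 0*a_D + 0*a_E
  a_C = 3/20*a_A + 7/20*a_B + 1/10*a_C + 7/20*a_D + 1/20*a_E
  a_D = 3/20*a_A + 7/20*a_B + 7/20*a_C + 1/20*a_D + 1/10*a_E

Substituting a_A = 1 and a_E = 0, rearrange to (I - Q) a = r where r[i] = P(i -> A):
  [13/20, -11/20, 0] . (a_B, a_C, a_D) = 1/10
  [-7/20, 9/10, -7/20] . (a_B, a_C, a_D) = 3/20
  [-7/20, -7/20, 19/20] . (a_B, a_C, a_D) = 3/20

Solving yields:
  a_B = 1444/1807
  a_C = 106/139
  a_D = 1325/1807

Starting state is D, so the absorption probability is a_D = 1325/1807.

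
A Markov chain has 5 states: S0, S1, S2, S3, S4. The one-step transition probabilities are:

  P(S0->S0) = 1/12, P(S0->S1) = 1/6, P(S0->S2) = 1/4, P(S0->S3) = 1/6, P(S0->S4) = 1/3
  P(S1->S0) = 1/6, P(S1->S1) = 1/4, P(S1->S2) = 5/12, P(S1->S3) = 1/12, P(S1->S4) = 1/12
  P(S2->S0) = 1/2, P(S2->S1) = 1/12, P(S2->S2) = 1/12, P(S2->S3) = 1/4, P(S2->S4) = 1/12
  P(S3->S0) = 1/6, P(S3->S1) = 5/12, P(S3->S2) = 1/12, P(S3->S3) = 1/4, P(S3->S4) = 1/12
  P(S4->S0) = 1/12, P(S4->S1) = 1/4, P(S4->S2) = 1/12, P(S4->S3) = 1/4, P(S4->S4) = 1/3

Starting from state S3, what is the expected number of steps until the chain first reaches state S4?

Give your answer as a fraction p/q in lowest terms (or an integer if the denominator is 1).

Answer: 291/40

Derivation:
Let h_i = expected steps to first reach S4 from state i.
Boundary: h_S4 = 0.
First-step equations for the other states:
  h_S0 = 1 + 1/12*h_S0 + 1/6*h_S1 + 1/4*h_S2 + 1/6*h_S3 + 1/3*h_S4
  h_S1 = 1 + 1/6*h_S0 + 1/4*h_S1 + 5/12*h_S2 + 1/12*h_S3 + 1/12*h_S4
  h_S2 = 1 + 1/2*h_S0 + 1/12*h_S1 + 1/12*h_S2 + 1/4*h_S3 + 1/12*h_S4
  h_S3 = 1 + 1/6*h_S0 + 5/12*h_S1 + 1/12*h_S2 + 1/4*h_S3 + 1/12*h_S4

Substituting h_S4 = 0 and rearranging gives the linear system (I - Q) h = 1:
  [11/12, -1/6, -1/4, -1/6] . (h_S0, h_S1, h_S2, h_S3) = 1
  [-1/6, 3/4, -5/12, -1/12] . (h_S0, h_S1, h_S2, h_S3) = 1
  [-1/2, -1/12, 11/12, -1/4] . (h_S0, h_S1, h_S2, h_S3) = 1
  [-1/6, -5/12, -1/12, 3/4] . (h_S0, h_S1, h_S2, h_S3) = 1

Solving yields:
  h_S0 = 111/20
  h_S1 = 57/8
  h_S2 = 27/4
  h_S3 = 291/40

Starting state is S3, so the expected hitting time is h_S3 = 291/40.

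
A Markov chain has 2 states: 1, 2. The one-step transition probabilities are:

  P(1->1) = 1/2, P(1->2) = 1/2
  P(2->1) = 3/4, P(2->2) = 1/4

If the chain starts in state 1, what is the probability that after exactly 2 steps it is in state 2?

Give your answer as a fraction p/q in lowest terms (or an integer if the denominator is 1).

Computing P^2 by repeated multiplication:
P^1 =
  1: [1/2, 1/2]
  2: [3/4, 1/4]
P^2 =
  1: [5/8, 3/8]
  2: [9/16, 7/16]

(P^2)[1 -> 2] = 3/8

Answer: 3/8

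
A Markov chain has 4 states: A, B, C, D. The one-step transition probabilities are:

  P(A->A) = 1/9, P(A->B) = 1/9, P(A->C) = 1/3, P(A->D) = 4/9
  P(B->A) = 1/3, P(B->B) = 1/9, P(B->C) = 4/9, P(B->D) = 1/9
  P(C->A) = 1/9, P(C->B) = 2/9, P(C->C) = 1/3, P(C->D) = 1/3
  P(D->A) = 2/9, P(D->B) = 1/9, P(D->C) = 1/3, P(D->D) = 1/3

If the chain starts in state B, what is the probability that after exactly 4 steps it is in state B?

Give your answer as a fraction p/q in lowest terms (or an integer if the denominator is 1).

Computing P^4 by repeated multiplication:
P^1 =
  A: [1/9, 1/9, 1/3, 4/9]
  B: [1/3, 1/9, 4/9, 1/9]
  C: [1/9, 2/9, 1/3, 1/3]
  D: [2/9, 1/9, 1/3, 1/3]
P^2 =
  A: [5/27, 4/27, 28/81, 26/81]
  B: [4/27, 13/81, 28/81, 28/81]
  C: [16/81, 4/27, 29/81, 8/27]
  D: [14/81, 4/27, 28/81, 1/3]
P^3 =
  A: [131/729, 109/729, 85/243, 26/81]
  B: [5/27, 109/729, 256/729, 229/729]
  C: [43/243, 110/729, 85/243, 235/729]
  D: [44/243, 109/729, 85/243, 233/729]
P^4 =
  A: [1181/6561, 328/2187, 2296/6561, 700/2187]
  B: [392/2187, 985/6561, 2296/6561, 2104/6561]
  C: [1184/6561, 328/2187, 2297/6561, 2096/6561]
  D: [1180/6561, 328/2187, 2296/6561, 2101/6561]

(P^4)[B -> B] = 985/6561

Answer: 985/6561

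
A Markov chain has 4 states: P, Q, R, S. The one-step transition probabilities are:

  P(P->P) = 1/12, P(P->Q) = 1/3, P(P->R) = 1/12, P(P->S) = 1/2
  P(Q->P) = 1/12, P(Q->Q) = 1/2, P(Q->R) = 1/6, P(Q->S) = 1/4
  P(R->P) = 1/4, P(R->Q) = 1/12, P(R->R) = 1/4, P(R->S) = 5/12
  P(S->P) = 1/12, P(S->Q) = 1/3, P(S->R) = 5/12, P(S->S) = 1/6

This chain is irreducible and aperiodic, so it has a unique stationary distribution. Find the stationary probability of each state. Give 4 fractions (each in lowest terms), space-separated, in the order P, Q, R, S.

Answer: 207/1652 134/413 104/413 493/1652

Derivation:
The stationary distribution satisfies pi = pi * P, i.e.:
  pi_P = 1/12*pi_P + 1/12*pi_Q + 1/4*pi_R + 1/12*pi_S
  pi_Q = 1/3*pi_P + 1/2*pi_Q + 1/12*pi_R + 1/3*pi_S
  pi_R = 1/12*pi_P + 1/6*pi_Q + 1/4*pi_R + 5/12*pi_S
  pi_S = 1/2*pi_P + 1/4*pi_Q + 5/12*pi_R + 1/6*pi_S
with normalization: pi_P + pi_Q + pi_R + pi_S = 1.

Using the first 3 balance equations plus normalization, the linear system A*pi = b is:
  [-11/12, 1/12, 1/4, 1/12] . pi = 0
  [1/3, -1/2, 1/12, 1/3] . pi = 0
  [1/12, 1/6, -3/4, 5/12] . pi = 0
  [1, 1, 1, 1] . pi = 1

Solving yields:
  pi_P = 207/1652
  pi_Q = 134/413
  pi_R = 104/413
  pi_S = 493/1652

Verification (pi * P):
  207/1652*1/12 + 134/413*1/12 + 104/413*1/4 + 493/1652*1/12 = 207/1652 = pi_P  (ok)
  207/1652*1/3 + 134/413*1/2 + 104/413*1/12 + 493/1652*1/3 = 134/413 = pi_Q  (ok)
  207/1652*1/12 + 134/413*1/6 + 104/413*1/4 + 493/1652*5/12 = 104/413 = pi_R  (ok)
  207/1652*1/2 + 134/413*1/4 + 104/413*5/12 + 493/1652*1/6 = 493/1652 = pi_S  (ok)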